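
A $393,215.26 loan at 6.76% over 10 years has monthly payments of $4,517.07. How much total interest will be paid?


Total paid over the life of the loan = PMT × n.
Total paid = $4,517.07 × 120 = $542,048.40
Total interest = total paid − principal = $542,048.40 − $393,215.26 = $148,833.14

Total interest = (PMT × n) - PV = $148,833.14


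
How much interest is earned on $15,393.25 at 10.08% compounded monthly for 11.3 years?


Compound interest earned = final amount − principal.
A = P(1 + r/n)^(nt) = $15,393.25 × (1 + 0.1008/12)^(12 × 11.3) = $47,856.73
Interest = A − P = $47,856.73 − $15,393.25 = $32,463.48

Interest = A - P = $32,463.48


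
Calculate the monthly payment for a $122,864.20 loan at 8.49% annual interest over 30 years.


Loan payment formula: PMT = PV × r / (1 − (1 + r)^(−n))
Monthly rate r = 0.0849/12 = 0.007075, n = 360 months
Denominator: 1 − (1 + 0.0849/12)^(−360) = 0.920978
PMT = $122,864.20 × (0.0849/12) / 0.920978
PMT = $943.85 per month

PMT = PV × r / (1-(1+r)^(-n)) = $943.85/month


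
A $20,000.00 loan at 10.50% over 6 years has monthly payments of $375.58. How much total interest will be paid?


Total paid over the life of the loan = PMT × n.
Total paid = $375.58 × 72 = $27,041.76
Total interest = total paid − principal = $27,041.76 − $20,000.00 = $7,041.76

Total interest = (PMT × n) - PV = $7,041.76


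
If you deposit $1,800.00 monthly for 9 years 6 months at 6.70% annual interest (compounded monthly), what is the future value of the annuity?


Future value of an ordinary annuity: FV = PMT × ((1 + r)^n − 1) / r
Monthly rate r = 0.067/12 ≈ 0.00558333, n = 114
FV = $1,800.00 × ((1 + 0.067/12)^114 − 1) / (0.067/12)
FV = $1,800.00 × 158.778292
FV = $285,800.93

FV = PMT × ((1+r)^n - 1)/r = $285,800.93


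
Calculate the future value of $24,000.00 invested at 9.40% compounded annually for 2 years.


Compound interest formula: A = P(1 + r/n)^(nt)
A = $24,000.00 × (1 + 0.094/1)^(1 × 2)
Growth factor: (1 + 0.094/1)^2 = 1.196836
A = $24,000.00 × 1.196836
A = $28,724.06

A = P(1 + r/n)^(nt) = $28,724.06


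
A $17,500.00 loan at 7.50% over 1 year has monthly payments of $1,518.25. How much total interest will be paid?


Total paid over the life of the loan = PMT × n.
Total paid = $1,518.25 × 12 = $18,219.00
Total interest = total paid − principal = $18,219.00 − $17,500.00 = $719.00

Total interest = (PMT × n) - PV = $719.00


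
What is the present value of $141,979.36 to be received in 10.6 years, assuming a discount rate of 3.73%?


Present value formula: PV = FV / (1 + r)^t
PV = $141,979.36 / (1 + 0.0373)^10.6
PV = $141,979.36 / 1.4743018
PV = $96,302.78

PV = FV / (1 + r)^t = $96,302.78


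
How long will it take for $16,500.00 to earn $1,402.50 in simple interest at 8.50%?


Rearrange the simple interest formula for t:
I = P × r × t  ⇒  t = I / (P × r)
t = $1,402.50 / ($16,500.00 × 0.085)
t = 1

t = I/(P×r) = 1 year


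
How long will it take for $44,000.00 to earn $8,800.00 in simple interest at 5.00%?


Rearrange the simple interest formula for t:
I = P × r × t  ⇒  t = I / (P × r)
t = $8,800.00 / ($44,000.00 × 0.05)
t = 4

t = I/(P×r) = 4 years


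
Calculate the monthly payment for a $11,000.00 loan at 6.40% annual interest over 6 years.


Loan payment formula: PMT = PV × r / (1 − (1 + r)^(−n))
Monthly rate r = 0.064/12 ≈ 0.00533333, n = 72 months
Denominator: 1 − (1 + 0.064/12)^(−72) = 0.318173
PMT = $11,000.00 × (0.064/12) / 0.318173
PMT = $184.39 per month

PMT = PV × r / (1-(1+r)^(-n)) = $184.39/month


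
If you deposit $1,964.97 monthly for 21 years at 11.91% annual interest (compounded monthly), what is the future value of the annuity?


Future value of an ordinary annuity: FV = PMT × ((1 + r)^n − 1) / r
Monthly rate r = 0.1191/12 = 0.009925, n = 252
FV = $1,964.97 × ((1 + 0.1191/12)^252 − 1) / (0.1191/12)
FV = $1,964.97 × 1112.992198
FV = $2,186,996.28

FV = PMT × ((1+r)^n - 1)/r = $2,186,996.28


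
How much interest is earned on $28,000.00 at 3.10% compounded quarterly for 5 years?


Compound interest earned = final amount − principal.
A = P(1 + r/n)^(nt) = $28,000.00 × (1 + 0.031/4)^(4 × 5) = $32,674.89
Interest = A − P = $32,674.89 − $28,000.00 = $4,674.89

Interest = A - P = $4,674.89


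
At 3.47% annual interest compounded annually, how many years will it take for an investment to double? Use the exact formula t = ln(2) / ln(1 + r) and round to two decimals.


Doubling condition: (1 + r)^t = 2
Take ln of both sides: t × ln(1 + r) = ln(2)
t = ln(2) / ln(1 + r)
t = 0.693147 / 0.034112
t = 20.32

t = ln(2) / ln(1 + r) = 20.32 years


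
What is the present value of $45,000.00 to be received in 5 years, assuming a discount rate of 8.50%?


Present value formula: PV = FV / (1 + r)^t
PV = $45,000.00 / (1 + 0.085)^5
PV = $45,000.00 / 1.503657
PV = $29,927.04

PV = FV / (1 + r)^t = $29,927.04


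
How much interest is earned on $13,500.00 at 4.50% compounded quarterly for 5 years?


Compound interest earned = final amount − principal.
A = P(1 + r/n)^(nt) = $13,500.00 × (1 + 0.045/4)^(4 × 5) = $16,885.13
Interest = A − P = $16,885.13 − $13,500.00 = $3,385.13

Interest = A - P = $3,385.13


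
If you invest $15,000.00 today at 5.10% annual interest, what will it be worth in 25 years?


Future value formula: FV = PV × (1 + r)^t
FV = $15,000.00 × (1 + 0.051)^25
FV = $15,000.00 × 3.4679107
FV = $52,018.66

FV = PV × (1 + r)^t = $52,018.66


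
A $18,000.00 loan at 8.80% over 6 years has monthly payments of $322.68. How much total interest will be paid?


Total paid over the life of the loan = PMT × n.
Total paid = $322.68 × 72 = $23,232.96
Total interest = total paid − principal = $23,232.96 − $18,000.00 = $5,232.96

Total interest = (PMT × n) - PV = $5,232.96


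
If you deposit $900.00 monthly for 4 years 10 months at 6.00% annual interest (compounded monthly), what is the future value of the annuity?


Future value of an ordinary annuity: FV = PMT × ((1 + r)^n − 1) / r
Monthly rate r = 0.06/12 = 0.005, n = 58
FV = $900.00 × ((1 + 0.06/12)^58 − 1) / (0.06/12)
FV = $900.00 × 67.092429
FV = $60,383.19

FV = PMT × ((1+r)^n - 1)/r = $60,383.19


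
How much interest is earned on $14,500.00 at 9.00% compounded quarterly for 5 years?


Compound interest earned = final amount − principal.
A = P(1 + r/n)^(nt) = $14,500.00 × (1 + 0.09/4)^(4 × 5) = $22,627.38
Interest = A − P = $22,627.38 − $14,500.00 = $8,127.38

Interest = A - P = $8,127.38


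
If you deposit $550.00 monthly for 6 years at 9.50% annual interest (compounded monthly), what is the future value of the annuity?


Future value of an ordinary annuity: FV = PMT × ((1 + r)^n − 1) / r
Monthly rate r = 0.095/12 ≈ 0.00791667, n = 72
FV = $550.00 × ((1 + 0.095/12)^72 − 1) / (0.095/12)
FV = $550.00 × 96.543509
FV = $53,098.93

FV = PMT × ((1+r)^n - 1)/r = $53,098.93


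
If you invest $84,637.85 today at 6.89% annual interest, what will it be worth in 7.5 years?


Future value formula: FV = PV × (1 + r)^t
FV = $84,637.85 × (1 + 0.0689)^7.5
FV = $84,637.85 × 1.648269
FV = $139,505.94

FV = PV × (1 + r)^t = $139,505.94


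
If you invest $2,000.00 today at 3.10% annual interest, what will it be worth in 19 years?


Future value formula: FV = PV × (1 + r)^t
FV = $2,000.00 × (1 + 0.031)^19
FV = $2,000.00 × 1.786136
FV = $3,572.27

FV = PV × (1 + r)^t = $3,572.27


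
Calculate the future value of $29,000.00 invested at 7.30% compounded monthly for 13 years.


Compound interest formula: A = P(1 + r/n)^(nt)
A = $29,000.00 × (1 + 0.073/12)^(12 × 13)
Growth factor: (1 + 0.073/12)^156 = 2.5757097
A = $29,000.00 × 2.5757097
A = $74,695.58

A = P(1 + r/n)^(nt) = $74,695.58


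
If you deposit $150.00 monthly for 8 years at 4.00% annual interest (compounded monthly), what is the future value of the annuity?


Future value of an ordinary annuity: FV = PMT × ((1 + r)^n − 1) / r
Monthly rate r = 0.04/12 ≈ 0.00333333, n = 96
FV = $150.00 × ((1 + 0.04/12)^96 − 1) / (0.04/12)
FV = $150.00 × 112.918536
FV = $16,937.78

FV = PMT × ((1+r)^n - 1)/r = $16,937.78


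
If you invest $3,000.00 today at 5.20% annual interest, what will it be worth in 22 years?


Future value formula: FV = PV × (1 + r)^t
FV = $3,000.00 × (1 + 0.052)^22
FV = $3,000.00 × 3.050326
FV = $9,150.98

FV = PV × (1 + r)^t = $9,150.98


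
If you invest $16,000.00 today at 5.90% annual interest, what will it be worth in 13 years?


Future value formula: FV = PV × (1 + r)^t
FV = $16,000.00 × (1 + 0.059)^13
FV = $16,000.00 × 2.1069173
FV = $33,710.68

FV = PV × (1 + r)^t = $33,710.68


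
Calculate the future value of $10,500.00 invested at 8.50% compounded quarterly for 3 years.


Compound interest formula: A = P(1 + r/n)^(nt)
A = $10,500.00 × (1 + 0.085/4)^(4 × 3)
Growth factor: (1 + 0.085/4)^12 = 1.287019
A = $10,500.00 × 1.287019
A = $13,513.70

A = P(1 + r/n)^(nt) = $13,513.70


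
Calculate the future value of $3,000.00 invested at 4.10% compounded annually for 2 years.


Compound interest formula: A = P(1 + r/n)^(nt)
A = $3,000.00 × (1 + 0.041/1)^(1 × 2)
Growth factor: (1 + 0.041/1)^2 = 1.083681
A = $3,000.00 × 1.083681
A = $3,251.04

A = P(1 + r/n)^(nt) = $3,251.04


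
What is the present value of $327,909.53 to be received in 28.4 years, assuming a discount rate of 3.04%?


Present value formula: PV = FV / (1 + r)^t
PV = $327,909.53 / (1 + 0.0304)^28.4
PV = $327,909.53 / 2.340810
PV = $140,083.79

PV = FV / (1 + r)^t = $140,083.79


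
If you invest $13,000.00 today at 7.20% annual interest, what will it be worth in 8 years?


Future value formula: FV = PV × (1 + r)^t
FV = $13,000.00 × (1 + 0.072)^8
FV = $13,000.00 × 1.7440474
FV = $22,672.62

FV = PV × (1 + r)^t = $22,672.62


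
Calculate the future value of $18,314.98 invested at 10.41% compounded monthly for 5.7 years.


Compound interest formula: A = P(1 + r/n)^(nt)
A = $18,314.98 × (1 + 0.1041/12)^(12 × 5.7)
Growth factor: (1 + 0.1041/12)^68.4 = 1.805452
A = $18,314.98 × 1.805452
A = $33,066.82

A = P(1 + r/n)^(nt) = $33,066.82


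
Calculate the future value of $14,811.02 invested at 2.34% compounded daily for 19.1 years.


Compound interest formula: A = P(1 + r/n)^(nt)
A = $14,811.02 × (1 + 0.0234/365)^(365 × 19.1)
Growth factor: (1 + 0.0234/365)^6971.5 = 1.563498
A = $14,811.02 × 1.563498
A = $23,157.00

A = P(1 + r/n)^(nt) = $23,157.00


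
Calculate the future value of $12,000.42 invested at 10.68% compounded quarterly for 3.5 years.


Compound interest formula: A = P(1 + r/n)^(nt)
A = $12,000.42 × (1 + 0.1068/4)^(4 × 3.5)
Growth factor: (1 + 0.1068/4)^14 = 1.4461384
A = $12,000.42 × 1.4461384
A = $17,354.27

A = P(1 + r/n)^(nt) = $17,354.27


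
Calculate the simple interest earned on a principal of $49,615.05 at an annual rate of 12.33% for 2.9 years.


Simple interest formula: I = P × r × t
I = $49,615.05 × 0.1233 × 2.9
I = $17,740.85

I = P × r × t = $17,740.85


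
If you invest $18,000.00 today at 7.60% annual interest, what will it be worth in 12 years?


Future value formula: FV = PV × (1 + r)^t
FV = $18,000.00 × (1 + 0.076)^12
FV = $18,000.00 × 2.4085034
FV = $43,353.06

FV = PV × (1 + r)^t = $43,353.06


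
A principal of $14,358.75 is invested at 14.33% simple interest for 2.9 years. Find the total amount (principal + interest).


Total amount formula: A = P(1 + rt) = P + P·r·t
Interest: I = P × r × t = $14,358.75 × 0.1433 × 2.9 = $5,967.07
A = P + I = $14,358.75 + $5,967.07 = $20,325.82

A = P + I = P(1 + rt) = $20,325.82


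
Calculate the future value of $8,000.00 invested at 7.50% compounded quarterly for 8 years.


Compound interest formula: A = P(1 + r/n)^(nt)
A = $8,000.00 × (1 + 0.075/4)^(4 × 8)
Growth factor: (1 + 0.075/4)^32 = 1.812024
A = $8,000.00 × 1.812024
A = $14,496.19

A = P(1 + r/n)^(nt) = $14,496.19


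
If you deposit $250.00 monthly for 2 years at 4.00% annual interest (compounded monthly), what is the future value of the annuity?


Future value of an ordinary annuity: FV = PMT × ((1 + r)^n − 1) / r
Monthly rate r = 0.04/12 ≈ 0.00333333, n = 24
FV = $250.00 × ((1 + 0.04/12)^24 − 1) / (0.04/12)
FV = $250.00 × 24.942888
FV = $6,235.72

FV = PMT × ((1+r)^n - 1)/r = $6,235.72


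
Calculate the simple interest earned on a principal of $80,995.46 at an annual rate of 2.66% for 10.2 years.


Simple interest formula: I = P × r × t
I = $80,995.46 × 0.0266 × 10.2
I = $21,975.69

I = P × r × t = $21,975.69


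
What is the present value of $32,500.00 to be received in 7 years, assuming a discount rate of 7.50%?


Present value formula: PV = FV / (1 + r)^t
PV = $32,500.00 / (1 + 0.075)^7
PV = $32,500.00 / 1.6590491
PV = $19,589.53

PV = FV / (1 + r)^t = $19,589.53


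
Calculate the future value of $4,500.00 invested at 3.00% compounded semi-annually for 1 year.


Compound interest formula: A = P(1 + r/n)^(nt)
A = $4,500.00 × (1 + 0.03/2)^(2 × 1)
Growth factor: (1 + 0.03/2)^2 = 1.030225
A = $4,500.00 × 1.030225
A = $4,636.01

A = P(1 + r/n)^(nt) = $4,636.01


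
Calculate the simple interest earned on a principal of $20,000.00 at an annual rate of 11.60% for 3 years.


Simple interest formula: I = P × r × t
I = $20,000.00 × 0.116 × 3
I = $6,960.00

I = P × r × t = $6,960.00


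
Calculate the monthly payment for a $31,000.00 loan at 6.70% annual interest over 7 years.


Loan payment formula: PMT = PV × r / (1 − (1 + r)^(−n))
Monthly rate r = 0.067/12 ≈ 0.00558333, n = 84 months
Denominator: 1 − (1 + 0.067/12)^(−84) = 0.373556
PMT = $31,000.00 × (0.067/12) / 0.373556
PMT = $463.34 per month

PMT = PV × r / (1-(1+r)^(-n)) = $463.34/month


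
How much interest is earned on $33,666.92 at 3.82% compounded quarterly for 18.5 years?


Compound interest earned = final amount − principal.
A = P(1 + r/n)^(nt) = $33,666.92 × (1 + 0.0382/4)^(4 × 18.5) = $68,024.14
Interest = A − P = $68,024.14 − $33,666.92 = $34,357.22

Interest = A - P = $34,357.22


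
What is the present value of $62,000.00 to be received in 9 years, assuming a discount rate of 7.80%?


Present value formula: PV = FV / (1 + r)^t
PV = $62,000.00 / (1 + 0.078)^9
PV = $62,000.00 / 1.9659336
PV = $31,537.18

PV = FV / (1 + r)^t = $31,537.18


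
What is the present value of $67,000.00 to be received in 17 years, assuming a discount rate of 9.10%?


Present value formula: PV = FV / (1 + r)^t
PV = $67,000.00 / (1 + 0.091)^17
PV = $67,000.00 / 4.3956263
PV = $15,242.42

PV = FV / (1 + r)^t = $15,242.42


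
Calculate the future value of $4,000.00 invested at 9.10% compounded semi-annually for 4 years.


Compound interest formula: A = P(1 + r/n)^(nt)
A = $4,000.00 × (1 + 0.091/2)^(2 × 4)
Growth factor: (1 + 0.091/2)^8 = 1.427553
A = $4,000.00 × 1.427553
A = $5,710.21

A = P(1 + r/n)^(nt) = $5,710.21


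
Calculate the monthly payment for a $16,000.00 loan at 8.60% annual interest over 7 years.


Loan payment formula: PMT = PV × r / (1 − (1 + r)^(−n))
Monthly rate r = 0.086/12 ≈ 0.00716667, n = 84 months
Denominator: 1 − (1 + 0.086/12)^(−84) = 0.451108
PMT = $16,000.00 × (0.086/12) / 0.451108
PMT = $254.19 per month

PMT = PV × r / (1-(1+r)^(-n)) = $254.19/month


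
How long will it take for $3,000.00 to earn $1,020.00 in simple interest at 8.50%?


Rearrange the simple interest formula for t:
I = P × r × t  ⇒  t = I / (P × r)
t = $1,020.00 / ($3,000.00 × 0.085)
t = 4

t = I/(P×r) = 4 years


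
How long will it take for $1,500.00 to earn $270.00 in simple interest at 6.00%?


Rearrange the simple interest formula for t:
I = P × r × t  ⇒  t = I / (P × r)
t = $270.00 / ($1,500.00 × 0.06)
t = 3

t = I/(P×r) = 3 years


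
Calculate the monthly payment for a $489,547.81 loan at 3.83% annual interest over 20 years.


Loan payment formula: PMT = PV × r / (1 − (1 + r)^(−n))
Monthly rate r = 0.0383/12 ≈ 0.00319167, n = 240 months
Denominator: 1 − (1 + 0.0383/12)^(−240) = 0.534564
PMT = $489,547.81 × (0.0383/12) / 0.534564
PMT = $2,922.89 per month

PMT = PV × r / (1-(1+r)^(-n)) = $2,922.89/month


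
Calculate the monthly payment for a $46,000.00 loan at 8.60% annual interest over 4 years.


Loan payment formula: PMT = PV × r / (1 − (1 + r)^(−n))
Monthly rate r = 0.086/12 ≈ 0.00716667, n = 48 months
Denominator: 1 − (1 + 0.086/12)^(−48) = 0.290201
PMT = $46,000.00 × (0.086/12) / 0.290201
PMT = $1,135.99 per month

PMT = PV × r / (1-(1+r)^(-n)) = $1,135.99/month


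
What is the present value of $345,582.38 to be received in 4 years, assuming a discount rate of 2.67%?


Present value formula: PV = FV / (1 + r)^t
PV = $345,582.38 / (1 + 0.0267)^4
PV = $345,582.38 / 1.111154
PV = $311,012.14

PV = FV / (1 + r)^t = $311,012.14


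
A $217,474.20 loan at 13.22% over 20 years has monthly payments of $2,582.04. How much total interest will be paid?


Total paid over the life of the loan = PMT × n.
Total paid = $2,582.04 × 240 = $619,689.60
Total interest = total paid − principal = $619,689.60 − $217,474.20 = $402,215.40

Total interest = (PMT × n) - PV = $402,215.40


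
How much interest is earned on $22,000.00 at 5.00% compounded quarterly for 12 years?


Compound interest earned = final amount − principal.
A = P(1 + r/n)^(nt) = $22,000.00 × (1 + 0.05/4)^(4 × 12) = $39,937.81
Interest = A − P = $39,937.81 − $22,000.00 = $17,937.81

Interest = A - P = $17,937.81


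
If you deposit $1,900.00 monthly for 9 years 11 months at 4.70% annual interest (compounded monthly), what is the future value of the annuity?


Future value of an ordinary annuity: FV = PMT × ((1 + r)^n − 1) / r
Monthly rate r = 0.047/12 ≈ 0.00391667, n = 119
FV = $1,900.00 × ((1 + 0.047/12)^119 − 1) / (0.047/12)
FV = $1,900.00 × 151.222870
FV = $287,323.45

FV = PMT × ((1+r)^n - 1)/r = $287,323.45


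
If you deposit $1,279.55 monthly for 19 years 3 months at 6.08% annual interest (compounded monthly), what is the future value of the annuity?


Future value of an ordinary annuity: FV = PMT × ((1 + r)^n − 1) / r
Monthly rate r = 0.0608/12 ≈ 0.00506667, n = 231
FV = $1,279.55 × ((1 + 0.0608/12)^231 − 1) / (0.0608/12)
FV = $1,279.55 × 436.928455
FV = $559,071.80

FV = PMT × ((1+r)^n - 1)/r = $559,071.80


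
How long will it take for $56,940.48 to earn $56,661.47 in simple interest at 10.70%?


Rearrange the simple interest formula for t:
I = P × r × t  ⇒  t = I / (P × r)
t = $56,661.47 / ($56,940.48 × 0.107)
t = 9.3

t = I/(P×r) = 9.3 years


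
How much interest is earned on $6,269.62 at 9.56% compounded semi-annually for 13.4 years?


Compound interest earned = final amount − principal.
A = P(1 + r/n)^(nt) = $6,269.62 × (1 + 0.0956/2)^(2 × 13.4) = $21,913.02
Interest = A − P = $21,913.02 − $6,269.62 = $15,643.40

Interest = A - P = $15,643.40


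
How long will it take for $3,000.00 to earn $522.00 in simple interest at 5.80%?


Rearrange the simple interest formula for t:
I = P × r × t  ⇒  t = I / (P × r)
t = $522.00 / ($3,000.00 × 0.058)
t = 3

t = I/(P×r) = 3 years


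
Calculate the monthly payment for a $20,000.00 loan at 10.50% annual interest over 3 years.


Loan payment formula: PMT = PV × r / (1 − (1 + r)^(−n))
Monthly rate r = 0.105/12 = 0.00875, n = 36 months
Denominator: 1 − (1 + 0.105/12)^(−36) = 0.269211
PMT = $20,000.00 × (0.105/12) / 0.269211
PMT = $650.05 per month

PMT = PV × r / (1-(1+r)^(-n)) = $650.05/month


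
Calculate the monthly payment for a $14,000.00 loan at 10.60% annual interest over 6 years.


Loan payment formula: PMT = PV × r / (1 − (1 + r)^(−n))
Monthly rate r = 0.106/12 ≈ 0.00883333, n = 72 months
Denominator: 1 − (1 + 0.106/12)^(−72) = 0.469114
PMT = $14,000.00 × (0.106/12) / 0.469114
PMT = $263.62 per month

PMT = PV × r / (1-(1+r)^(-n)) = $263.62/month


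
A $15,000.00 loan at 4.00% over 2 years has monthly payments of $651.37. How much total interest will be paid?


Total paid over the life of the loan = PMT × n.
Total paid = $651.37 × 24 = $15,632.88
Total interest = total paid − principal = $15,632.88 − $15,000.00 = $632.88

Total interest = (PMT × n) - PV = $632.88


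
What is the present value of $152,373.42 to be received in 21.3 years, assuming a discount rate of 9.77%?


Present value formula: PV = FV / (1 + r)^t
PV = $152,373.42 / (1 + 0.0977)^21.3
PV = $152,373.42 / 7.282861
PV = $20,922.19

PV = FV / (1 + r)^t = $20,922.19


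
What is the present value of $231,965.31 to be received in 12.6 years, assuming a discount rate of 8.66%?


Present value formula: PV = FV / (1 + r)^t
PV = $231,965.31 / (1 + 0.0866)^12.6
PV = $231,965.31 / 2.847595
PV = $81,460.08

PV = FV / (1 + r)^t = $81,460.08


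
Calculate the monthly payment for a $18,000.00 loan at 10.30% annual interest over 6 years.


Loan payment formula: PMT = PV × r / (1 − (1 + r)^(−n))
Monthly rate r = 0.103/12 ≈ 0.00858333, n = 72 months
Denominator: 1 − (1 + 0.103/12)^(−72) = 0.459555
PMT = $18,000.00 × (0.103/12) / 0.459555
PMT = $336.19 per month

PMT = PV × r / (1-(1+r)^(-n)) = $336.19/month


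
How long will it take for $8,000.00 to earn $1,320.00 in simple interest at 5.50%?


Rearrange the simple interest formula for t:
I = P × r × t  ⇒  t = I / (P × r)
t = $1,320.00 / ($8,000.00 × 0.055)
t = 3

t = I/(P×r) = 3 years


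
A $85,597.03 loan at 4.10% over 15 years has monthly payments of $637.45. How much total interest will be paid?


Total paid over the life of the loan = PMT × n.
Total paid = $637.45 × 180 = $114,741.00
Total interest = total paid − principal = $114,741.00 − $85,597.03 = $29,143.97

Total interest = (PMT × n) - PV = $29,143.97


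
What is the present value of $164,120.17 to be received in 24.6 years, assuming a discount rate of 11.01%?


Present value formula: PV = FV / (1 + r)^t
PV = $164,120.17 / (1 + 0.1101)^24.6
PV = $164,120.17 / 13.058934
PV = $12,567.65

PV = FV / (1 + r)^t = $12,567.65


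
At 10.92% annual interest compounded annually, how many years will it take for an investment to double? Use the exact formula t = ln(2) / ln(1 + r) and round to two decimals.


Doubling condition: (1 + r)^t = 2
Take ln of both sides: t × ln(1 + r) = ln(2)
t = ln(2) / ln(1 + r)
t = 0.693147 / 0.103639
t = 6.69

t = ln(2) / ln(1 + r) = 6.69 years


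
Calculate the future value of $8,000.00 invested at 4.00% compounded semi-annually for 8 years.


Compound interest formula: A = P(1 + r/n)^(nt)
A = $8,000.00 × (1 + 0.04/2)^(2 × 8)
Growth factor: (1 + 0.04/2)^16 = 1.372786
A = $8,000.00 × 1.372786
A = $10,982.29

A = P(1 + r/n)^(nt) = $10,982.29


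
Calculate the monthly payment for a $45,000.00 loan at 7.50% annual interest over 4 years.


Loan payment formula: PMT = PV × r / (1 − (1 + r)^(−n))
Monthly rate r = 0.075/12 = 0.00625, n = 48 months
Denominator: 1 − (1 + 0.075/12)^(−48) = 0.258490
PMT = $45,000.00 × (0.075/12) / 0.258490
PMT = $1,088.05 per month

PMT = PV × r / (1-(1+r)^(-n)) = $1,088.05/month


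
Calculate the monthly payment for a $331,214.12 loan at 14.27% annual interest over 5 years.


Loan payment formula: PMT = PV × r / (1 − (1 + r)^(−n))
Monthly rate r = 0.1427/12 ≈ 0.01189167, n = 60 months
Denominator: 1 − (1 + 0.1427/12)^(−60) = 0.5080071
PMT = $331,214.12 × (0.1427/12) / 0.5080071
PMT = $7,753.21 per month

PMT = PV × r / (1-(1+r)^(-n)) = $7,753.21/month


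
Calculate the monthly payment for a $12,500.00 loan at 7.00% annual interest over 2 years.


Loan payment formula: PMT = PV × r / (1 − (1 + r)^(−n))
Monthly rate r = 0.07/12 ≈ 0.00583333, n = 24 months
Denominator: 1 − (1 + 0.07/12)^(−24) = 0.130288
PMT = $12,500.00 × (0.07/12) / 0.130288
PMT = $559.66 per month

PMT = PV × r / (1-(1+r)^(-n)) = $559.66/month


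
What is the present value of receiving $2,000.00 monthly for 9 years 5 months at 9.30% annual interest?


Present value of an ordinary annuity: PV = PMT × (1 − (1 + r)^(−n)) / r
Monthly rate r = 0.093/12 = 0.00775, n = 113
PV = $2,000.00 × (1 − (1 + 0.093/12)^(−113)) / (0.093/12)
PV = $2,000.00 × 75.102170
PV = $150,204.34

PV = PMT × (1-(1+r)^(-n))/r = $150,204.34


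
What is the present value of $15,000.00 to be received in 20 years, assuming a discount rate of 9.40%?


Present value formula: PV = FV / (1 + r)^t
PV = $15,000.00 / (1 + 0.094)^20
PV = $15,000.00 / 6.030404
PV = $2,487.40

PV = FV / (1 + r)^t = $2,487.40


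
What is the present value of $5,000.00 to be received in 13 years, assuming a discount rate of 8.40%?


Present value formula: PV = FV / (1 + r)^t
PV = $5,000.00 / (1 + 0.084)^13
PV = $5,000.00 / 2.853518
PV = $1,752.22

PV = FV / (1 + r)^t = $1,752.22


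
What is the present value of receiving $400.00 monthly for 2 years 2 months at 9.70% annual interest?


Present value of an ordinary annuity: PV = PMT × (1 − (1 + r)^(−n)) / r
Monthly rate r = 0.097/12 ≈ 0.00808333, n = 26
PV = $400.00 × (1 − (1 + 0.097/12)^(−26)) / (0.097/12)
PV = $400.00 × 23.364844
PV = $9,345.94

PV = PMT × (1-(1+r)^(-n))/r = $9,345.94


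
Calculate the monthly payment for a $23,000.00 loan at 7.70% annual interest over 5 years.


Loan payment formula: PMT = PV × r / (1 − (1 + r)^(−n))
Monthly rate r = 0.077/12 ≈ 0.00641667, n = 60 months
Denominator: 1 − (1 + 0.077/12)^(−60) = 0.318712
PMT = $23,000.00 × (0.077/12) / 0.318712
PMT = $463.06 per month

PMT = PV × r / (1-(1+r)^(-n)) = $463.06/month


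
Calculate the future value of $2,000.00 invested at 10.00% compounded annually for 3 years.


Compound interest formula: A = P(1 + r/n)^(nt)
A = $2,000.00 × (1 + 0.1/1)^(1 × 3)
Growth factor: (1 + 0.1/1)^3 = 1.331000
A = $2,000.00 × 1.331000
A = $2,662.00

A = P(1 + r/n)^(nt) = $2,662.00


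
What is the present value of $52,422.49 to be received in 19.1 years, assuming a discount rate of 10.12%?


Present value formula: PV = FV / (1 + r)^t
PV = $52,422.49 / (1 + 0.1012)^19.1
PV = $52,422.49 / 6.304410
PV = $8,315.21

PV = FV / (1 + r)^t = $8,315.21


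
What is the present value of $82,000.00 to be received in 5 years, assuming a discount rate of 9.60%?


Present value formula: PV = FV / (1 + r)^t
PV = $82,000.00 / (1 + 0.096)^5
PV = $82,000.00 / 1.5814402
PV = $51,851.47

PV = FV / (1 + r)^t = $51,851.47


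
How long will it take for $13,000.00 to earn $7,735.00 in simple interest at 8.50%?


Rearrange the simple interest formula for t:
I = P × r × t  ⇒  t = I / (P × r)
t = $7,735.00 / ($13,000.00 × 0.085)
t = 7

t = I/(P×r) = 7 years


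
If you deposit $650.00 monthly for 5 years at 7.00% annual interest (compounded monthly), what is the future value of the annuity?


Future value of an ordinary annuity: FV = PMT × ((1 + r)^n − 1) / r
Monthly rate r = 0.07/12 ≈ 0.00583333, n = 60
FV = $650.00 × ((1 + 0.07/12)^60 − 1) / (0.07/12)
FV = $650.00 × 71.592902
FV = $46,535.39

FV = PMT × ((1+r)^n - 1)/r = $46,535.39


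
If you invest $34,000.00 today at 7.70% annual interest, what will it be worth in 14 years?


Future value formula: FV = PV × (1 + r)^t
FV = $34,000.00 × (1 + 0.077)^14
FV = $34,000.00 × 2.825009
FV = $96,050.31

FV = PV × (1 + r)^t = $96,050.31


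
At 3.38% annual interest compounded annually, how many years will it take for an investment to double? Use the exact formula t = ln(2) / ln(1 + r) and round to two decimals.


Doubling condition: (1 + r)^t = 2
Take ln of both sides: t × ln(1 + r) = ln(2)
t = ln(2) / ln(1 + r)
t = 0.693147 / 0.033241
t = 20.85

t = ln(2) / ln(1 + r) = 20.85 years


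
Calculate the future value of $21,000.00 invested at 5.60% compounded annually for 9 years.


Compound interest formula: A = P(1 + r/n)^(nt)
A = $21,000.00 × (1 + 0.056/1)^(1 × 9)
Growth factor: (1 + 0.056/1)^9 = 1.632959
A = $21,000.00 × 1.632959
A = $34,292.14

A = P(1 + r/n)^(nt) = $34,292.14


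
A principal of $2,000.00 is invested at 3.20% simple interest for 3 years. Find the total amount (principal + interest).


Total amount formula: A = P(1 + rt) = P + P·r·t
Interest: I = P × r × t = $2,000.00 × 0.032 × 3 = $192.00
A = P + I = $2,000.00 + $192.00 = $2,192.00

A = P + I = P(1 + rt) = $2,192.00


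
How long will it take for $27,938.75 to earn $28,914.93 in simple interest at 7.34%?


Rearrange the simple interest formula for t:
I = P × r × t  ⇒  t = I / (P × r)
t = $28,914.93 / ($27,938.75 × 0.0734)
t = 14.1

t = I/(P×r) = 14.1 years


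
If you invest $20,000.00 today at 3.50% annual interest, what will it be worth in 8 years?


Future value formula: FV = PV × (1 + r)^t
FV = $20,000.00 × (1 + 0.035)^8
FV = $20,000.00 × 1.316809
FV = $26,336.18

FV = PV × (1 + r)^t = $26,336.18


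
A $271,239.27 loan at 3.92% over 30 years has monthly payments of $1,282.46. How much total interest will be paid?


Total paid over the life of the loan = PMT × n.
Total paid = $1,282.46 × 360 = $461,685.60
Total interest = total paid − principal = $461,685.60 − $271,239.27 = $190,446.33

Total interest = (PMT × n) - PV = $190,446.33


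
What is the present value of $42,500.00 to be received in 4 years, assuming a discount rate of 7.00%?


Present value formula: PV = FV / (1 + r)^t
PV = $42,500.00 / (1 + 0.07)^4
PV = $42,500.00 / 1.310796
PV = $32,423.05

PV = FV / (1 + r)^t = $32,423.05


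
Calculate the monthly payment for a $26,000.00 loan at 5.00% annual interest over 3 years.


Loan payment formula: PMT = PV × r / (1 − (1 + r)^(−n))
Monthly rate r = 0.05/12 ≈ 0.00416667, n = 36 months
Denominator: 1 − (1 + 0.05/12)^(−36) = 0.139024
PMT = $26,000.00 × (0.05/12) / 0.139024
PMT = $779.24 per month

PMT = PV × r / (1-(1+r)^(-n)) = $779.24/month


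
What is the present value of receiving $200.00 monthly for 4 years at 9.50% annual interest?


Present value of an ordinary annuity: PV = PMT × (1 − (1 + r)^(−n)) / r
Monthly rate r = 0.095/12 ≈ 0.00791667, n = 48
PV = $200.00 × (1 − (1 + 0.095/12)^(−48)) / (0.095/12)
PV = $200.00 × 39.803947
PV = $7,960.79

PV = PMT × (1-(1+r)^(-n))/r = $7,960.79


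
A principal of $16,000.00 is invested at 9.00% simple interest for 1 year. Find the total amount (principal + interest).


Total amount formula: A = P(1 + rt) = P + P·r·t
Interest: I = P × r × t = $16,000.00 × 0.09 × 1 = $1,440.00
A = P + I = $16,000.00 + $1,440.00 = $17,440.00

A = P + I = P(1 + rt) = $17,440.00


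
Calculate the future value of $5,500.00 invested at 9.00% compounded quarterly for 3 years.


Compound interest formula: A = P(1 + r/n)^(nt)
A = $5,500.00 × (1 + 0.09/4)^(4 × 3)
Growth factor: (1 + 0.09/4)^12 = 1.30604999
A = $5,500.00 × 1.30604999
A = $7,183.27

A = P(1 + r/n)^(nt) = $7,183.27


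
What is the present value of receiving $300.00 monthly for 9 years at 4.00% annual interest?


Present value of an ordinary annuity: PV = PMT × (1 − (1 + r)^(−n)) / r
Monthly rate r = 0.04/12 ≈ 0.00333333, n = 108
PV = $300.00 × (1 − (1 + 0.04/12)^(−108)) / (0.04/12)
PV = $300.00 × 90.571761
PV = $27,171.53

PV = PMT × (1-(1+r)^(-n))/r = $27,171.53


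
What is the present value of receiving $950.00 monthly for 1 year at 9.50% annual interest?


Present value of an ordinary annuity: PV = PMT × (1 − (1 + r)^(−n)) / r
Monthly rate r = 0.095/12 ≈ 0.00791667, n = 12
PV = $950.00 × (1 − (1 + 0.095/12)^(−12)) / (0.095/12)
PV = $950.00 × 11.404653
PV = $10,834.42

PV = PMT × (1-(1+r)^(-n))/r = $10,834.42


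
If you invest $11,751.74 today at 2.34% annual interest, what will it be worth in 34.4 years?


Future value formula: FV = PV × (1 + r)^t
FV = $11,751.74 × (1 + 0.0234)^34.4
FV = $11,751.74 × 2.215961
FV = $26,041.40

FV = PV × (1 + r)^t = $26,041.40


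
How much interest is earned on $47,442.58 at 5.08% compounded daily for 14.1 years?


Compound interest earned = final amount − principal.
A = P(1 + r/n)^(nt) = $47,442.58 × (1 + 0.0508/365)^(365 × 14.1) = $97,100.87
Interest = A − P = $97,100.87 − $47,442.58 = $49,658.29

Interest = A - P = $49,658.29


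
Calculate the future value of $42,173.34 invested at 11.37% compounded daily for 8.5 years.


Compound interest formula: A = P(1 + r/n)^(nt)
A = $42,173.34 × (1 + 0.1137/365)^(365 × 8.5)
Growth factor: (1 + 0.1137/365)^3102.5 = 2.628201
A = $42,173.34 × 2.628201
A = $110,840.01

A = P(1 + r/n)^(nt) = $110,840.01


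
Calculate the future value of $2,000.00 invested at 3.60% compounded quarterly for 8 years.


Compound interest formula: A = P(1 + r/n)^(nt)
A = $2,000.00 × (1 + 0.036/4)^(4 × 8)
Growth factor: (1 + 0.036/4)^32 = 1.332040
A = $2,000.00 × 1.332040
A = $2,664.08

A = P(1 + r/n)^(nt) = $2,664.08


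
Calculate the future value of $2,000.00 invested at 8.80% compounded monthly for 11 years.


Compound interest formula: A = P(1 + r/n)^(nt)
A = $2,000.00 × (1 + 0.088/12)^(12 × 11)
Growth factor: (1 + 0.088/12)^132 = 2.623391
A = $2,000.00 × 2.623391
A = $5,246.78

A = P(1 + r/n)^(nt) = $5,246.78


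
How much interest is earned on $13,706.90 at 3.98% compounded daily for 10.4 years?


Compound interest earned = final amount − principal.
A = P(1 + r/n)^(nt) = $13,706.90 × (1 + 0.0398/365)^(365 × 10.4) = $20,734.45
Interest = A − P = $20,734.45 − $13,706.90 = $7,027.55

Interest = A - P = $7,027.55


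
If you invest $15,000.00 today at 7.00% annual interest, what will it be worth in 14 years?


Future value formula: FV = PV × (1 + r)^t
FV = $15,000.00 × (1 + 0.07)^14
FV = $15,000.00 × 2.578534
FV = $38,678.01

FV = PV × (1 + r)^t = $38,678.01


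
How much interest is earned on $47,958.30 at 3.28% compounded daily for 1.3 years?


Compound interest earned = final amount − principal.
A = P(1 + r/n)^(nt) = $47,958.30 × (1 + 0.0328/365)^(365 × 1.3) = $50,047.37
Interest = A − P = $50,047.37 − $47,958.30 = $2,089.07

Interest = A - P = $2,089.07


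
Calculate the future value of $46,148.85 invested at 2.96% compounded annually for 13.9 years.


Compound interest formula: A = P(1 + r/n)^(nt)
A = $46,148.85 × (1 + 0.0296/1)^(1 × 13.9)
Growth factor: (1 + 0.0296/1)^13.9 = 1.5000047
A = $46,148.85 × 1.5000047
A = $69,223.49

A = P(1 + r/n)^(nt) = $69,223.49


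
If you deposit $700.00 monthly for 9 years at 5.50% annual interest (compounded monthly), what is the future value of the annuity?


Future value of an ordinary annuity: FV = PMT × ((1 + r)^n − 1) / r
Monthly rate r = 0.055/12 ≈ 0.00458333, n = 108
FV = $700.00 × ((1 + 0.055/12)^108 − 1) / (0.055/12)
FV = $700.00 × 139.340512
FV = $97,538.36

FV = PMT × ((1+r)^n - 1)/r = $97,538.36


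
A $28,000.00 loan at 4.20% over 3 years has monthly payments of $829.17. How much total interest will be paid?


Total paid over the life of the loan = PMT × n.
Total paid = $829.17 × 36 = $29,850.12
Total interest = total paid − principal = $29,850.12 − $28,000.00 = $1,850.12

Total interest = (PMT × n) - PV = $1,850.12


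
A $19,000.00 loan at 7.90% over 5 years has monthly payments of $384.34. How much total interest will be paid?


Total paid over the life of the loan = PMT × n.
Total paid = $384.34 × 60 = $23,060.40
Total interest = total paid − principal = $23,060.40 − $19,000.00 = $4,060.40

Total interest = (PMT × n) - PV = $4,060.40


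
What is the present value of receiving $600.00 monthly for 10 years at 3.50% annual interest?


Present value of an ordinary annuity: PV = PMT × (1 − (1 + r)^(−n)) / r
Monthly rate r = 0.035/12 ≈ 0.00291667, n = 120
PV = $600.00 × (1 − (1 + 0.035/12)^(−120)) / (0.035/12)
PV = $600.00 × 101.126685
PV = $60,676.01

PV = PMT × (1-(1+r)^(-n))/r = $60,676.01


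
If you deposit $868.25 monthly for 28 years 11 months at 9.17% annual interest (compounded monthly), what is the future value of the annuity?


Future value of an ordinary annuity: FV = PMT × ((1 + r)^n − 1) / r
Monthly rate r = 0.0917/12 ≈ 0.00764167, n = 347
FV = $868.25 × ((1 + 0.0917/12)^347 − 1) / (0.0917/12)
FV = $868.25 × 1705.823612
FV = $1,481,081.35

FV = PMT × ((1+r)^n - 1)/r = $1,481,081.35


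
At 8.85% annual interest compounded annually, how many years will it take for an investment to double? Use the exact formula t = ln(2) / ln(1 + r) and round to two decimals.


Doubling condition: (1 + r)^t = 2
Take ln of both sides: t × ln(1 + r) = ln(2)
t = ln(2) / ln(1 + r)
t = 0.693147 / 0.084801
t = 8.17

t = ln(2) / ln(1 + r) = 8.17 years


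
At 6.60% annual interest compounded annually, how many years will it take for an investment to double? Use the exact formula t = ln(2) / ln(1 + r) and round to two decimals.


Doubling condition: (1 + r)^t = 2
Take ln of both sides: t × ln(1 + r) = ln(2)
t = ln(2) / ln(1 + r)
t = 0.693147 / 0.063913
t = 10.85

t = ln(2) / ln(1 + r) = 10.85 years


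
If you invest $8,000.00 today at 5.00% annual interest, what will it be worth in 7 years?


Future value formula: FV = PV × (1 + r)^t
FV = $8,000.00 × (1 + 0.05)^7
FV = $8,000.00 × 1.407100
FV = $11,256.80

FV = PV × (1 + r)^t = $11,256.80


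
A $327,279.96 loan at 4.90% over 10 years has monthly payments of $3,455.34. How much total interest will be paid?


Total paid over the life of the loan = PMT × n.
Total paid = $3,455.34 × 120 = $414,640.80
Total interest = total paid − principal = $414,640.80 − $327,279.96 = $87,360.84

Total interest = (PMT × n) - PV = $87,360.84


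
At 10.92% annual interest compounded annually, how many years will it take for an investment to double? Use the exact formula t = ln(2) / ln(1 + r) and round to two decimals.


Doubling condition: (1 + r)^t = 2
Take ln of both sides: t × ln(1 + r) = ln(2)
t = ln(2) / ln(1 + r)
t = 0.693147 / 0.103639
t = 6.69

t = ln(2) / ln(1 + r) = 6.69 years


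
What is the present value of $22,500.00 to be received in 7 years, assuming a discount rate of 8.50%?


Present value formula: PV = FV / (1 + r)^t
PV = $22,500.00 / (1 + 0.085)^7
PV = $22,500.00 / 1.770142
PV = $12,710.84

PV = FV / (1 + r)^t = $12,710.84


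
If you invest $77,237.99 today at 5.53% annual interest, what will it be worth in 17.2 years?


Future value formula: FV = PV × (1 + r)^t
FV = $77,237.99 × (1 + 0.0553)^17.2
FV = $77,237.99 × 2.5238651
FV = $194,938.27

FV = PV × (1 + r)^t = $194,938.27


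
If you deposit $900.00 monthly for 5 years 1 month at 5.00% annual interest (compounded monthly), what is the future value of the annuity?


Future value of an ordinary annuity: FV = PMT × ((1 + r)^n − 1) / r
Monthly rate r = 0.05/12 ≈ 0.00416667, n = 61
FV = $900.00 × ((1 + 0.05/12)^61 − 1) / (0.05/12)
FV = $900.00 × 69.289442
FV = $62,360.50

FV = PMT × ((1+r)^n - 1)/r = $62,360.50


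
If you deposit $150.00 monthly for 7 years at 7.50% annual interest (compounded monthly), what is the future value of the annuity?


Future value of an ordinary annuity: FV = PMT × ((1 + r)^n − 1) / r
Monthly rate r = 0.075/12 = 0.00625, n = 84
FV = $150.00 × ((1 + 0.075/12)^84 − 1) / (0.075/12)
FV = $150.00 × 110.031871
FV = $16,504.78

FV = PMT × ((1+r)^n - 1)/r = $16,504.78


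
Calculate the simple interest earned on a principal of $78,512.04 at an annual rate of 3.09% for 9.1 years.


Simple interest formula: I = P × r × t
I = $78,512.04 × 0.0309 × 9.1
I = $22,076.80

I = P × r × t = $22,076.80


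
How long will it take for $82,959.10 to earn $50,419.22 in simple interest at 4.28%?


Rearrange the simple interest formula for t:
I = P × r × t  ⇒  t = I / (P × r)
t = $50,419.22 / ($82,959.10 × 0.0428)
t = 14.2

t = I/(P×r) = 14.2 years


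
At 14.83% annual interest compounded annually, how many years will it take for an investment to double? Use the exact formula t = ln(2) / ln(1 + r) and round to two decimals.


Doubling condition: (1 + r)^t = 2
Take ln of both sides: t × ln(1 + r) = ln(2)
t = ln(2) / ln(1 + r)
t = 0.693147 / 0.138283
t = 5.01

t = ln(2) / ln(1 + r) = 5.01 years
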